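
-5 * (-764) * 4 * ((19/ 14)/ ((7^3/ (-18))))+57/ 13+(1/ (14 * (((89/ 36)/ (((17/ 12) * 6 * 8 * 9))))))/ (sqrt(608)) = -33830583/ 31213+1377 * sqrt(38)/ 11837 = -1083.14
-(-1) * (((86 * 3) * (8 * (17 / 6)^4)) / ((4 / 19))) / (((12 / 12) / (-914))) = -31184152249 / 54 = -577484300.91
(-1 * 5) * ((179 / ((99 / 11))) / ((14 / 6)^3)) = -2685 / 343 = -7.83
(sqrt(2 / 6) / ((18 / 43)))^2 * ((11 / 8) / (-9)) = -20339 / 69984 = -0.29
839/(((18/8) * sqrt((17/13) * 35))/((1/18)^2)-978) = 3555682/101257701 + 67959 * sqrt(7735)/33752567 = 0.21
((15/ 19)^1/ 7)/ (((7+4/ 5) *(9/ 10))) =250/ 15561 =0.02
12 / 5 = 2.40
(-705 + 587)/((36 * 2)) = -1.64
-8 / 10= -4 / 5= -0.80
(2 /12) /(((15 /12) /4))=8 /15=0.53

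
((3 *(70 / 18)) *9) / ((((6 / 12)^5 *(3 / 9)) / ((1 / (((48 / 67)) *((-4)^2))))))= 7035 / 8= 879.38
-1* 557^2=-310249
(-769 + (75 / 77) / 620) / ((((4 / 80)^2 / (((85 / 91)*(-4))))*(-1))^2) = -33951243728000000 / 19766747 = -1717593882.70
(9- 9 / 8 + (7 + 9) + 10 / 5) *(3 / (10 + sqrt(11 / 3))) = 9315 / 1156- 621 *sqrt(33) / 2312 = 6.51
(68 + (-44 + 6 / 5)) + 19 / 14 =1859 / 70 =26.56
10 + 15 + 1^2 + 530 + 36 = 592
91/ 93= 0.98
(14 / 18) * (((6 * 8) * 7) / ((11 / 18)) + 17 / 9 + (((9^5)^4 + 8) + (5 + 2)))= 8425262163126452051821 / 891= 9455962023710945063.77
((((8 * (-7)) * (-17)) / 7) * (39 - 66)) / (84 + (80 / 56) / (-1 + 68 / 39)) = -812 / 19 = -42.74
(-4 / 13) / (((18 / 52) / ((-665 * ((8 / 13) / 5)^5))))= 34865152 / 2088523125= 0.02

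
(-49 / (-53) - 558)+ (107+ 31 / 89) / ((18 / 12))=-6870451 / 14151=-485.51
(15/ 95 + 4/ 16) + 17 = 1323/ 76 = 17.41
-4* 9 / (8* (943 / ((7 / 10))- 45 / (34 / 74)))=-0.00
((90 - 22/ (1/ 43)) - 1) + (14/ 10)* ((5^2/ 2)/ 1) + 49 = -1581/ 2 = -790.50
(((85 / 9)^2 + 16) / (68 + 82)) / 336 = 8521 / 4082400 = 0.00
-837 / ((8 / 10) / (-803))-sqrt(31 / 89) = 3360555 / 4-sqrt(2759) / 89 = 840138.16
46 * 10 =460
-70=-70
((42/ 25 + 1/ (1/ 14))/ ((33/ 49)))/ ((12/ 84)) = 134456/ 825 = 162.98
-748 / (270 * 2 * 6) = -187 / 810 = -0.23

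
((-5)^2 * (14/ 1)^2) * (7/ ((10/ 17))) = 58310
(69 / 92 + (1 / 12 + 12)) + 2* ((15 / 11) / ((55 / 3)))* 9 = 14.17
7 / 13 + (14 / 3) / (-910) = 8 / 15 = 0.53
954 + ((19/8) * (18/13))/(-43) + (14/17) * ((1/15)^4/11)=20192588800679/21167932500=953.92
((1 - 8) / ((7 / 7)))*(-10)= 70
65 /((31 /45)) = 2925 /31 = 94.35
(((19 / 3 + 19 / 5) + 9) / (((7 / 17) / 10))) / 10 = 697 / 15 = 46.47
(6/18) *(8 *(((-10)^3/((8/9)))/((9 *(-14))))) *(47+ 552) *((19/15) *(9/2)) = 569050/7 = 81292.86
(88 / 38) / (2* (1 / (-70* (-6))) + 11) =9240 / 43909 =0.21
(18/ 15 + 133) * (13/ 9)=193.84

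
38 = 38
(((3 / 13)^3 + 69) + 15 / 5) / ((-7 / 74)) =-11707614 / 15379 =-761.27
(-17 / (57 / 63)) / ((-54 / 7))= 833 / 342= 2.44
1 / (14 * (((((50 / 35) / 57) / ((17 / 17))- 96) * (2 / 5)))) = -285 / 153176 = -0.00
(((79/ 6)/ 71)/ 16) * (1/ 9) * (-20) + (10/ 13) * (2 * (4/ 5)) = 240241/ 199368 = 1.21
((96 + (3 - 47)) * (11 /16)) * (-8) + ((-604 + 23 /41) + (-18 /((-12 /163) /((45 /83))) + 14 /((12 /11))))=-7595960 /10209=-744.05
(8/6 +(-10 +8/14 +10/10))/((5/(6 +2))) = -1192/105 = -11.35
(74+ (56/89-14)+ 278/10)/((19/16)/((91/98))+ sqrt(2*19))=-28647528/9211945+ 425620416*sqrt(38)/175026955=11.88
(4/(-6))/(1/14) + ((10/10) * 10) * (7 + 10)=482/3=160.67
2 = 2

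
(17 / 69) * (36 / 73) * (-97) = -19788 / 1679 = -11.79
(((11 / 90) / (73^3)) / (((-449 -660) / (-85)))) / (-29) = -187 / 225201163266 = -0.00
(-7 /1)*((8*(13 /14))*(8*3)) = -1248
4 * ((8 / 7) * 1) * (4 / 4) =32 / 7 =4.57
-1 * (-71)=71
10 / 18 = 0.56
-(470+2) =-472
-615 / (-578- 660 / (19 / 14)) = 11685 / 20222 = 0.58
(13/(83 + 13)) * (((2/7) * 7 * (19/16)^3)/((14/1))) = 89167/2752512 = 0.03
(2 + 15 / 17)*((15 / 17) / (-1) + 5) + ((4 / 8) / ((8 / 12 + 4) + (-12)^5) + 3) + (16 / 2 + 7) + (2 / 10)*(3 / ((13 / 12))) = 853204982221 / 28045328740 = 30.42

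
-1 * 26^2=-676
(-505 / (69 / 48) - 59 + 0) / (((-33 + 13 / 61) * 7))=575657 / 322000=1.79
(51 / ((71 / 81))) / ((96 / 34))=23409 / 1136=20.61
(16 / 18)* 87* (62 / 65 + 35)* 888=2469022.52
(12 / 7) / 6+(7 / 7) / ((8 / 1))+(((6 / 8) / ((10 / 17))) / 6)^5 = 9430738999 / 22937600000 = 0.41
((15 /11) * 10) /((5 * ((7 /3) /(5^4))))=56250 /77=730.52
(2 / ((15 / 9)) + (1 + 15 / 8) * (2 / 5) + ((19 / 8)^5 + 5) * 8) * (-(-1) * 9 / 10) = 119230407 / 204800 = 582.18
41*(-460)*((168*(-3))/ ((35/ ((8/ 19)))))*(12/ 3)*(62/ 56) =67352832/ 133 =506412.27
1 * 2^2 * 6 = 24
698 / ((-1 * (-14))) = 349 / 7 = 49.86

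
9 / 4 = 2.25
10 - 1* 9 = 1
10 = 10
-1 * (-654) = 654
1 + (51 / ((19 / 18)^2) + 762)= 291967 / 361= 808.77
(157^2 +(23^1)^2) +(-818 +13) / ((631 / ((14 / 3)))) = 47650684 / 1893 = 25172.05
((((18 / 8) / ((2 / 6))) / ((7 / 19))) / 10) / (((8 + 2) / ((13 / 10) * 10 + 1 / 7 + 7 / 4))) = 213921 / 78400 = 2.73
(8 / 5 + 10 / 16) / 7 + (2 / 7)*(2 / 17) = 239 / 680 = 0.35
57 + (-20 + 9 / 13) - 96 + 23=-459 / 13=-35.31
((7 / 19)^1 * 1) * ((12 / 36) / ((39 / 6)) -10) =-3.67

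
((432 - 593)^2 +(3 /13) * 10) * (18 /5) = 6066054 /65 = 93323.91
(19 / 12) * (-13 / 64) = -247 / 768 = -0.32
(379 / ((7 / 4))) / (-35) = -1516 / 245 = -6.19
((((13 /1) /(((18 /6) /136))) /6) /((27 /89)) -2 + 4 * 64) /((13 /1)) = 140398 /3159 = 44.44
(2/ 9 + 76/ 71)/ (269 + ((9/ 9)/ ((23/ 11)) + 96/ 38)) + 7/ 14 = 0.50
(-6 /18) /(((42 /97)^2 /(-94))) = 442223 /2646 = 167.13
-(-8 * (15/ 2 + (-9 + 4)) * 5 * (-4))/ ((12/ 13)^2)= -4225/ 9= -469.44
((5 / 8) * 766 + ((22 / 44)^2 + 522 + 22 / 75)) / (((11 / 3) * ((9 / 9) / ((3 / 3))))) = 6827 / 25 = 273.08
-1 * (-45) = 45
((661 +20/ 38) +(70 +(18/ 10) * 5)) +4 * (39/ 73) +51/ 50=51574437/ 69350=743.68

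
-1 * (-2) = 2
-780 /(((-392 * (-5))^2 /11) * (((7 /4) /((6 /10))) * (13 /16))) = -396 /420175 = -0.00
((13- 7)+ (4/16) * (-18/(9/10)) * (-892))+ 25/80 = 71461/16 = 4466.31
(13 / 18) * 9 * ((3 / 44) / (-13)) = -3 / 88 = -0.03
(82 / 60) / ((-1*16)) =-41 / 480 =-0.09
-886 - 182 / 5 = -4612 / 5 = -922.40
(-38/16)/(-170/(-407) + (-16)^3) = 7733/13335216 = 0.00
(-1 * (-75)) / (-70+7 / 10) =-250 / 231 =-1.08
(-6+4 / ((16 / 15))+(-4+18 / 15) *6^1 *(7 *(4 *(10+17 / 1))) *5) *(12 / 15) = -50805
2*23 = 46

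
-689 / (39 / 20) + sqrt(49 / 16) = -4219 / 12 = -351.58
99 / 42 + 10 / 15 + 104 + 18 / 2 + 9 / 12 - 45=6029 / 84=71.77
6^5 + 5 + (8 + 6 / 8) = 31159 / 4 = 7789.75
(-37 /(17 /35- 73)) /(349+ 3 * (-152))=-1295 /271566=-0.00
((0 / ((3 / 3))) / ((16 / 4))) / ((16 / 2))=0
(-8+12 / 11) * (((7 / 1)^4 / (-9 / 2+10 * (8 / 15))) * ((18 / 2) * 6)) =-59122224 / 55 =-1074949.53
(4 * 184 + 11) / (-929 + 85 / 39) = -29133 / 36146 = -0.81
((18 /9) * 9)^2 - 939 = -615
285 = 285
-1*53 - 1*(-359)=306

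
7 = 7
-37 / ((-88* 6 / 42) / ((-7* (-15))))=27195 / 88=309.03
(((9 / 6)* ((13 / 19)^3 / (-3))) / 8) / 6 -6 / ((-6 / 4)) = 2631659 / 658464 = 4.00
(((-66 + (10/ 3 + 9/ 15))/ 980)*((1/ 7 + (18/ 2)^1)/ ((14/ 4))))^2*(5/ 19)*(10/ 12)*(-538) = -5233664/ 1620675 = -3.23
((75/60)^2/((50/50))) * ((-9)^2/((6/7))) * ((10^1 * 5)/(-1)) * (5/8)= -590625/128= -4614.26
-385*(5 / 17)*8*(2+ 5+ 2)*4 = -554400 / 17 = -32611.76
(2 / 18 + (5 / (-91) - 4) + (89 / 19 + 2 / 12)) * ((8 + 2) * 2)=282290 / 15561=18.14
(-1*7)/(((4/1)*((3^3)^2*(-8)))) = 7/23328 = 0.00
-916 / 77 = -11.90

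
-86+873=787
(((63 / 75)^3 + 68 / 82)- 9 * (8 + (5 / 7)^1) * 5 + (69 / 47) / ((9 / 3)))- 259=-136835687746 / 210765625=-649.23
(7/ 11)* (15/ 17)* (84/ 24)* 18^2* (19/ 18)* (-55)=-628425/ 17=-36966.18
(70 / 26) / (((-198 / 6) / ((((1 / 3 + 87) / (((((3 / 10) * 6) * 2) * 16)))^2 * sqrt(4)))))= -15015875 / 40030848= -0.38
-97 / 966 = -0.10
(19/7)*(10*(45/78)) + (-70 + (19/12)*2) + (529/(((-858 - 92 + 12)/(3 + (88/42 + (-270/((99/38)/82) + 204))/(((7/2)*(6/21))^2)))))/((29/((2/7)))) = -5.12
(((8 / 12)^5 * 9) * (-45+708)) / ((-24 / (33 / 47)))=-9724 / 423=-22.99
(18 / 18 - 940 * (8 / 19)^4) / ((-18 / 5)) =6199865 / 781926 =7.93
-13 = -13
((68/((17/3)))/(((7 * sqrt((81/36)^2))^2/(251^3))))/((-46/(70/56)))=-632530040/30429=-20787.08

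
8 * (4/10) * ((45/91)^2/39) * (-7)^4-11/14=1457593/30758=47.39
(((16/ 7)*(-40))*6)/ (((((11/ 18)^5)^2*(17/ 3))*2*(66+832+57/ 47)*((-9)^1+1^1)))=120824610948956160/ 130447011733535497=0.93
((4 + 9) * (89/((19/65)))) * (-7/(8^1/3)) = -1579305/152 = -10390.16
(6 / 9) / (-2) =-1 / 3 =-0.33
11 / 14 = 0.79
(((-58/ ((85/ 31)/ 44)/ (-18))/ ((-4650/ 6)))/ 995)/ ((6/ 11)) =-7018/ 57088125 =-0.00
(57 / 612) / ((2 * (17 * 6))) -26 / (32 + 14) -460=-440837851 / 957168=-460.56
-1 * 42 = -42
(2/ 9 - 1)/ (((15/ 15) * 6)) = -7/ 54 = -0.13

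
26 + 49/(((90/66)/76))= 41354/15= 2756.93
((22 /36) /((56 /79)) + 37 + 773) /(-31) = -817349 /31248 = -26.16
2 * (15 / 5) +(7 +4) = 17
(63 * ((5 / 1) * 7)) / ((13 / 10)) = 22050 / 13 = 1696.15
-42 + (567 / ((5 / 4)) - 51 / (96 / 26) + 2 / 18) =397.90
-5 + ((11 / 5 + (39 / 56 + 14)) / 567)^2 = -14000145071 / 2800526400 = -5.00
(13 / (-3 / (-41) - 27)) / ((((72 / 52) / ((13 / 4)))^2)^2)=-434784474293 / 29668737024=-14.65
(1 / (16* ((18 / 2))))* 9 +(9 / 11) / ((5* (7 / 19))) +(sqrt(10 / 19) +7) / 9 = 1.37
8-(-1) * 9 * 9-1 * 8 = 81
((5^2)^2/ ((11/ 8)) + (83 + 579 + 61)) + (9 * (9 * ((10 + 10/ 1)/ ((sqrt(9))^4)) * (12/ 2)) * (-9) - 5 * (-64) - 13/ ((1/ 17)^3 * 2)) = -693373/ 22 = -31516.95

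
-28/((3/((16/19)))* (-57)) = 448/3249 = 0.14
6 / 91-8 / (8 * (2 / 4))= -176 / 91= -1.93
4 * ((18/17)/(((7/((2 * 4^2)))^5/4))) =9663676416/285719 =33822.31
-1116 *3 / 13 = -257.54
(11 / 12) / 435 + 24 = 125291 / 5220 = 24.00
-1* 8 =-8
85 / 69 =1.23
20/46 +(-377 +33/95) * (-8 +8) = 0.43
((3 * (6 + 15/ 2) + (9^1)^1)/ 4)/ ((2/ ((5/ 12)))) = 2.58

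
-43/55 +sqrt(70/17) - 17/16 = -1623/880 +sqrt(1190)/17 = 0.18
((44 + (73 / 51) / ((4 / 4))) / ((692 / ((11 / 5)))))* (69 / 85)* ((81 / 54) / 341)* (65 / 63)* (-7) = -692783 / 185988840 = -0.00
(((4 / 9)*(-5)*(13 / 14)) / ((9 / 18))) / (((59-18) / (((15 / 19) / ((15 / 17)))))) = -4420 / 49077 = -0.09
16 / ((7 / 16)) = 256 / 7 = 36.57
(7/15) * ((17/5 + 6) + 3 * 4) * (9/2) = 2247/50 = 44.94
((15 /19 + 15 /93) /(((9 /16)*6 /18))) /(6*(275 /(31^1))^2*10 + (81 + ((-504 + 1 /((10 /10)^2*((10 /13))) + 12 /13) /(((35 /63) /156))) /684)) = 13888000 /12589538931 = 0.00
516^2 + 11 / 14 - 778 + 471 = 3723297 / 14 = 265949.79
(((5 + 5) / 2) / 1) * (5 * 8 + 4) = 220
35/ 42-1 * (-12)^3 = 10373/ 6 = 1728.83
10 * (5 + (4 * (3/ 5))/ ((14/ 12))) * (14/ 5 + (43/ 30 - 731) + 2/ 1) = -5370521/ 105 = -51147.82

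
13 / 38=0.34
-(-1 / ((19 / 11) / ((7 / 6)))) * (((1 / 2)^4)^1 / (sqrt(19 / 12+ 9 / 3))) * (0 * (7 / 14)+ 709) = 4963 * sqrt(165) / 4560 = 13.98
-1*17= -17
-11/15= -0.73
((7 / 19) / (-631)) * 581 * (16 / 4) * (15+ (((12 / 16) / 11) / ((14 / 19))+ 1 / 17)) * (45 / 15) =-276553095 / 4483886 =-61.68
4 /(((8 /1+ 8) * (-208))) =-1 /832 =-0.00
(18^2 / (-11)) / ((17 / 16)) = -5184 / 187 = -27.72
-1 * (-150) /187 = 150 /187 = 0.80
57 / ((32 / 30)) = 855 / 16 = 53.44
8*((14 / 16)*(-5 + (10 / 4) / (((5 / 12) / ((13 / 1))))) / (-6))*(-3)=511 / 2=255.50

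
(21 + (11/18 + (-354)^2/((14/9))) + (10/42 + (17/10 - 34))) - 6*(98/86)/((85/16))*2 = 18547215034/230265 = 80547.26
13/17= 0.76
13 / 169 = 1 / 13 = 0.08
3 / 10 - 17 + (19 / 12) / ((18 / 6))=-2911 / 180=-16.17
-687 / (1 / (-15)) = 10305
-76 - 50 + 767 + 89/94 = 60343/94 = 641.95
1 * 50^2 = 2500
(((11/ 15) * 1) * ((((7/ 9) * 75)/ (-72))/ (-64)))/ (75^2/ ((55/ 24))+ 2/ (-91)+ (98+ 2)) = 385385/ 106047138816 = 0.00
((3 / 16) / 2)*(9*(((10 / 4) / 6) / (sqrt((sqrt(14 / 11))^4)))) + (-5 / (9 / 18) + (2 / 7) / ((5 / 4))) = -9.50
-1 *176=-176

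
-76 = -76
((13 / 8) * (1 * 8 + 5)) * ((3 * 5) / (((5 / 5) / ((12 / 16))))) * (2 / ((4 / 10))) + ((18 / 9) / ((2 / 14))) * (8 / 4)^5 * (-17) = -205687 / 32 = -6427.72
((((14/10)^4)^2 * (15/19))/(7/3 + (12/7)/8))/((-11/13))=-9442744038/1747109375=-5.40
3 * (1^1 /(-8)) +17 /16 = 11 /16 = 0.69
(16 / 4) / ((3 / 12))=16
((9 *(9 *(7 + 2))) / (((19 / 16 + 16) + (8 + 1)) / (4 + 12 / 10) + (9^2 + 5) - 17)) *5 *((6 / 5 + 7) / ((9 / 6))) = 269.14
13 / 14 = 0.93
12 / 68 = 3 / 17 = 0.18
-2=-2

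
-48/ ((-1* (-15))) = -16/ 5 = -3.20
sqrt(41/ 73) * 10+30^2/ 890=90/ 89+10 * sqrt(2993)/ 73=8.51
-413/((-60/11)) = 4543/60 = 75.72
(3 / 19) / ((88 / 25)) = 0.04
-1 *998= -998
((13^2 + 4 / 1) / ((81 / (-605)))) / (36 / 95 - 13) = 903925 / 8829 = 102.38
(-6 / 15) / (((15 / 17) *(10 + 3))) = -34 / 975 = -0.03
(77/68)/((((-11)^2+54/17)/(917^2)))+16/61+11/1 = 3955456661/515084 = 7679.25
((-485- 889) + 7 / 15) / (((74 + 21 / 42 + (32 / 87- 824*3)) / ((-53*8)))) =-506668976 / 2085505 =-242.95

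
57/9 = 19/3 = 6.33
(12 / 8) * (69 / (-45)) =-23 / 10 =-2.30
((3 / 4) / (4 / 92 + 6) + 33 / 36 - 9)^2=11015761 / 173889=63.35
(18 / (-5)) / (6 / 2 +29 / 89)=-801 / 740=-1.08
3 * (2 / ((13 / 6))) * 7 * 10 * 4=10080 / 13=775.38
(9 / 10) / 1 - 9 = -81 / 10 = -8.10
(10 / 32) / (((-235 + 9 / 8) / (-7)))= 35 / 3742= 0.01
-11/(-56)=11/56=0.20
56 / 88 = 7 / 11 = 0.64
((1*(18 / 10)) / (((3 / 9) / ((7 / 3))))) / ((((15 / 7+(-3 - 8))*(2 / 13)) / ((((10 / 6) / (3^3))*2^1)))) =-637 / 558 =-1.14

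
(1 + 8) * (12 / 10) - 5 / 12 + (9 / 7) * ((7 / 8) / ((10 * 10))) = 24947 / 2400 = 10.39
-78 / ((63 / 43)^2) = -48074 / 1323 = -36.34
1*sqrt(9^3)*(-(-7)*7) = 1323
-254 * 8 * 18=-36576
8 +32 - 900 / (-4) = 265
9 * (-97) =-873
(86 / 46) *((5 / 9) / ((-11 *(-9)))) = 215 / 20493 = 0.01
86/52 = 1.65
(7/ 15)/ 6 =7/ 90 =0.08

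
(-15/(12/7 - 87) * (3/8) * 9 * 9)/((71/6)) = 25515/56516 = 0.45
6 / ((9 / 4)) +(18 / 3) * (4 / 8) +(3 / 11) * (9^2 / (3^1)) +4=17.03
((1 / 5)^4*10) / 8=1 / 500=0.00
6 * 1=6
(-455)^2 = 207025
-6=-6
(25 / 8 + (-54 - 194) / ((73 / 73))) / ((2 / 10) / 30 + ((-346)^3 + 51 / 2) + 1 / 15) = 0.00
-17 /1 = -17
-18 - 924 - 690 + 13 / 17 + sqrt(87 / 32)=-27731 / 17 + sqrt(174) / 8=-1629.59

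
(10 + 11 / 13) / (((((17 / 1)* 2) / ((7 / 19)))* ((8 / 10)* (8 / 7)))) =34545 / 268736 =0.13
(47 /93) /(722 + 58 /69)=1081 /1546156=0.00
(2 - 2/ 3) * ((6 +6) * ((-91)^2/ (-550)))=-66248/ 275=-240.90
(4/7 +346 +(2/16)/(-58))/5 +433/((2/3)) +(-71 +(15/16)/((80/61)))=168513697/259840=648.53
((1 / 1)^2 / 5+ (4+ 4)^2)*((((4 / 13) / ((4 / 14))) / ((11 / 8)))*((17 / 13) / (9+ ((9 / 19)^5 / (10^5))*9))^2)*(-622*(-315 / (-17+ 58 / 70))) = -16179389342151896796303200000000000 / 1257959470347712328707774102983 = -12861.61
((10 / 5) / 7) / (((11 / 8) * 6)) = 8 / 231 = 0.03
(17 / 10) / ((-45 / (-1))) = 17 / 450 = 0.04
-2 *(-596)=1192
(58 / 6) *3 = 29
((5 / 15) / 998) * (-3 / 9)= -1 / 8982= -0.00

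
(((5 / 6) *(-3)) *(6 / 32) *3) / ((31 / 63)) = -2835 / 992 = -2.86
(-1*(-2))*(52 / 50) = 52 / 25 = 2.08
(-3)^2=9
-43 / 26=-1.65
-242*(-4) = 968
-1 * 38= -38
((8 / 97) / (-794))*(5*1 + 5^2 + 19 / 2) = -158 / 38509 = -0.00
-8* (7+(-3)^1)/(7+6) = -32/13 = -2.46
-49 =-49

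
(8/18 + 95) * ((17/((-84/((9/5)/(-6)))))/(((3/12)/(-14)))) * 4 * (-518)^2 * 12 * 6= -125386731904/5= -25077346380.80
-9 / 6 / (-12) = 0.12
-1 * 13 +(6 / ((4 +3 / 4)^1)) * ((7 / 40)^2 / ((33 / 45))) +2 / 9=-957431 / 75240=-12.73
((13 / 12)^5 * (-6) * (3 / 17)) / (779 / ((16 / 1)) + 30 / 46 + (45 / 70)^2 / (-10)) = -160941235 / 5021871264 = -0.03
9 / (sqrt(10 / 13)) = 9 * sqrt(130) / 10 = 10.26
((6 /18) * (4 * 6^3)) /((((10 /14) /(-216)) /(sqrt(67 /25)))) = -435456 * sqrt(67) /25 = -142574.44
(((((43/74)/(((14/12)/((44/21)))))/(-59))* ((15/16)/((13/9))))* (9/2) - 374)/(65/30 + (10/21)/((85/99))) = -212219319477/1543931116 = -137.45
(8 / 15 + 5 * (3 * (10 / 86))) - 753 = -484216 / 645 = -750.72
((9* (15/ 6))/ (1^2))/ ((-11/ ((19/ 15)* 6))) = -171/ 11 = -15.55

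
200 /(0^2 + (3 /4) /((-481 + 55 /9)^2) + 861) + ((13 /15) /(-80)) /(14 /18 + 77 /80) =89101024322507 /394142489568555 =0.23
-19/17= -1.12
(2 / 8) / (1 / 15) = 15 / 4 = 3.75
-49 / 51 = -0.96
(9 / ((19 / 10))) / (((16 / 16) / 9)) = 810 / 19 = 42.63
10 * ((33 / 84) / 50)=11 / 140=0.08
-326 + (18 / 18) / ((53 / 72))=-17206 / 53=-324.64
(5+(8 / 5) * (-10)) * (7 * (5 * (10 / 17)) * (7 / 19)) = -26950 / 323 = -83.44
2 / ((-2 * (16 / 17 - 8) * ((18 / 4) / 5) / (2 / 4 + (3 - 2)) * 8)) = 17 / 576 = 0.03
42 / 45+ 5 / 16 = 299 / 240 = 1.25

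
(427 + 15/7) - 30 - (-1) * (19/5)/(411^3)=969888638203/2429928585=399.14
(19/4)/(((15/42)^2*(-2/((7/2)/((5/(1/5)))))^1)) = -6517/2500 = -2.61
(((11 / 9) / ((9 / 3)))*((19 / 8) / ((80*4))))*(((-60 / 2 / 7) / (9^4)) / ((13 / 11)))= -2299 / 1375605504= -0.00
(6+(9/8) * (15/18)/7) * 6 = 2061/56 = 36.80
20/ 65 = 4/ 13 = 0.31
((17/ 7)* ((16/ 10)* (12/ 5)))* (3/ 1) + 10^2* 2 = 39896/ 175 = 227.98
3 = 3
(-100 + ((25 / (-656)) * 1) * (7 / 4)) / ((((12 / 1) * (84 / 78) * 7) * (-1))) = 1137825 / 1028608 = 1.11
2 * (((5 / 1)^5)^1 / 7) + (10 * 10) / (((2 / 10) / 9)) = 37750 / 7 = 5392.86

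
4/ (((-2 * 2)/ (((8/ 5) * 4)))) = -32/ 5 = -6.40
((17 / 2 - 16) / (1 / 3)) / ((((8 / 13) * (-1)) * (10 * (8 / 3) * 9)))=39 / 256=0.15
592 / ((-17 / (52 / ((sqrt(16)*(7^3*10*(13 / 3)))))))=-888 / 29155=-0.03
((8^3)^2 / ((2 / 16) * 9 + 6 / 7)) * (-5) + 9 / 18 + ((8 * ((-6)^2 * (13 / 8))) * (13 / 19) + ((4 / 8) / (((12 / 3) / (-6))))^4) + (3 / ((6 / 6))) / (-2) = -356846642611 / 539904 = -660944.62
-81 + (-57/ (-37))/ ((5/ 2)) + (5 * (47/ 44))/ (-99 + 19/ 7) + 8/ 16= -438575521/ 5486360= -79.94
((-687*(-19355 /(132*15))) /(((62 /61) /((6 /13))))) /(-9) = -54073999 /159588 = -338.83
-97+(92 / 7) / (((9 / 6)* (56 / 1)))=-14236 / 147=-96.84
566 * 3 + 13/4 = 6805/4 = 1701.25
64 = 64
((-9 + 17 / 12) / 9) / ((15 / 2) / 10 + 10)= -91 / 1161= -0.08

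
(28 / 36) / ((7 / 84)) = 28 / 3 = 9.33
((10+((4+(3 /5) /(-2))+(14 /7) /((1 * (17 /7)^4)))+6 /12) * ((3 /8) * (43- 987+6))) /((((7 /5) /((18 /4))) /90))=-484685451405 /334084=-1450789.18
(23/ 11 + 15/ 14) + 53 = 8649/ 154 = 56.16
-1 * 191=-191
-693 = -693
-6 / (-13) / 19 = 6 / 247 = 0.02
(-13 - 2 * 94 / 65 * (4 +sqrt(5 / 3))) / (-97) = 188 * sqrt(15) / 18915 +1597 / 6305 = 0.29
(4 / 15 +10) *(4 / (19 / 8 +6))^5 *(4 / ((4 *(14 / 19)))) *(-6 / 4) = -3506438144 / 6750625535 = -0.52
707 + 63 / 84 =2831 / 4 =707.75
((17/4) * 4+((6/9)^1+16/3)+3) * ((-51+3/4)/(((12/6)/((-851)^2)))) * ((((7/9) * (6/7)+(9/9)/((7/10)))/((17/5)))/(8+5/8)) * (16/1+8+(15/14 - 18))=-199106785020/833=-239023751.52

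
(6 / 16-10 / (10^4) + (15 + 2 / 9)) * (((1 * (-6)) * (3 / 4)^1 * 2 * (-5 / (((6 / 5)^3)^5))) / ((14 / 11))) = 942398681640625 / 26330359136256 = 35.79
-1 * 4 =-4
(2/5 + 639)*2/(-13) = -6394/65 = -98.37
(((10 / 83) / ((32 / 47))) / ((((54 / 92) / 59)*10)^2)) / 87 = 86548103 / 421128720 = 0.21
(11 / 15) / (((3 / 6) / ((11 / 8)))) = 121 / 60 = 2.02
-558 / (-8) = 279 / 4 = 69.75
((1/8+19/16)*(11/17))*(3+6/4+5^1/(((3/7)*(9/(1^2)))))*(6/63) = 3443/7344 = 0.47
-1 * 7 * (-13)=91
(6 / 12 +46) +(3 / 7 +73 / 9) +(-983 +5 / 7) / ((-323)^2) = 723397847 / 13145454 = 55.03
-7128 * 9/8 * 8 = -64152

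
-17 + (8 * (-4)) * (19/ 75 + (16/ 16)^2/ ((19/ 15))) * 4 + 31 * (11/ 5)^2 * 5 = 854602/ 1425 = 599.72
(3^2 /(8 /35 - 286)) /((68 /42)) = -2205 /113356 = -0.02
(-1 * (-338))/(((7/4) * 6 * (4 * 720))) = 0.01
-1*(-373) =373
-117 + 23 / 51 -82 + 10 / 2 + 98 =-4873 / 51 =-95.55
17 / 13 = 1.31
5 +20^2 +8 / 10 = 2029 / 5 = 405.80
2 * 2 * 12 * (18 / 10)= 432 / 5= 86.40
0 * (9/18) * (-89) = 0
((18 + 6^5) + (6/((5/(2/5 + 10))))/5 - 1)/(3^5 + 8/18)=8769933/273875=32.02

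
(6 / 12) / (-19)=-1 / 38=-0.03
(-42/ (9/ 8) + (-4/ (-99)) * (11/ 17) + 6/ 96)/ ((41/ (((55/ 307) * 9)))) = -5014625/ 3423664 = -1.46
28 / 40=7 / 10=0.70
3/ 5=0.60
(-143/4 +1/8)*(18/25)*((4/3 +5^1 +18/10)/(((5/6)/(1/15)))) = -16.69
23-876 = -853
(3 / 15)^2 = 1 / 25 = 0.04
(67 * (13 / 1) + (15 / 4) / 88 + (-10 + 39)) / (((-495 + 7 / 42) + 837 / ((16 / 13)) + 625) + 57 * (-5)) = 950445 / 554642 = 1.71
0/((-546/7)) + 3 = 3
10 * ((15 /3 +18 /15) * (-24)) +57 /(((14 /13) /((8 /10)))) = -50598 /35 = -1445.66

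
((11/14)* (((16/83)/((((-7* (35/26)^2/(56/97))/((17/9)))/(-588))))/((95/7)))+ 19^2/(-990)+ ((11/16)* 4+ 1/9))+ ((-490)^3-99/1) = -890834895559226021/7571965500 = -117649095.94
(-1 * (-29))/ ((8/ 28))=203/ 2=101.50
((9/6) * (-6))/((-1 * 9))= 1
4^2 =16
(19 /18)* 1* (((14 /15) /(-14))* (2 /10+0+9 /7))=-494 /4725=-0.10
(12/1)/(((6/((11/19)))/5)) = 110/19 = 5.79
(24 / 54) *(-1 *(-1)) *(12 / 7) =16 / 21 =0.76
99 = 99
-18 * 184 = -3312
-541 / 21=-25.76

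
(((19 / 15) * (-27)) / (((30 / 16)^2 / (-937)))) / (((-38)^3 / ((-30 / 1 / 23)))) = 44976 / 207575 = 0.22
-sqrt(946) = -30.76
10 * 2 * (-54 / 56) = -135 / 7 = -19.29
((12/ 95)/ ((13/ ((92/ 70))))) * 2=1104/ 43225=0.03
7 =7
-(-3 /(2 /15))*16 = 360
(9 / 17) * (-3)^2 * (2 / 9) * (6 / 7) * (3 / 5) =324 / 595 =0.54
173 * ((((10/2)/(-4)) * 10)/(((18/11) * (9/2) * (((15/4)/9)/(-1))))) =19030/27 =704.81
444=444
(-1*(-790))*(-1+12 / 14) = -790 / 7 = -112.86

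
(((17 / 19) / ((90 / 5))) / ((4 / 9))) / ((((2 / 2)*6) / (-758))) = -6443 / 456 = -14.13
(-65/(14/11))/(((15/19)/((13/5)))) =-168.20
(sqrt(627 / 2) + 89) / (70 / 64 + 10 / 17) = 272* sqrt(1254) / 915 + 48416 / 915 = 63.44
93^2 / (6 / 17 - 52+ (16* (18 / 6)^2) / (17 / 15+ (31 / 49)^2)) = 507557916 / 2479439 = 204.71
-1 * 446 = -446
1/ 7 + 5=36/ 7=5.14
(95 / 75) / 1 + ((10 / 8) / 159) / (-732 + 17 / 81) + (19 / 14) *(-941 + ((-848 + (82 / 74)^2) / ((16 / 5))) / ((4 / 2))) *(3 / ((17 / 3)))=-2161527033364079 / 2807572799040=-769.89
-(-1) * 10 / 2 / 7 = 5 / 7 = 0.71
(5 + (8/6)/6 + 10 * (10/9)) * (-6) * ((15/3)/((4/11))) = -2695/2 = -1347.50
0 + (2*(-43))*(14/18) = -602/9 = -66.89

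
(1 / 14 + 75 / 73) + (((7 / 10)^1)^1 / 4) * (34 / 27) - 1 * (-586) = 587.32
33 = 33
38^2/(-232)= -361/58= -6.22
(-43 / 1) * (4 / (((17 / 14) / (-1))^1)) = 2408 / 17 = 141.65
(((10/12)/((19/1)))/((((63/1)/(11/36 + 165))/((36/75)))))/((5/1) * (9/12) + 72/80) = 0.01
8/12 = 2/3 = 0.67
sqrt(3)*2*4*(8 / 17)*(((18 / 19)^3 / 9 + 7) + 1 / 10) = 15791008*sqrt(3) / 583015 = 46.91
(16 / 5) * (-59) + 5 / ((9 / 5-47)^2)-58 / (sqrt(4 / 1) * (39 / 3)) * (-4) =-597172467 / 3319940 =-179.87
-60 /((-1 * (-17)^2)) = 60 /289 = 0.21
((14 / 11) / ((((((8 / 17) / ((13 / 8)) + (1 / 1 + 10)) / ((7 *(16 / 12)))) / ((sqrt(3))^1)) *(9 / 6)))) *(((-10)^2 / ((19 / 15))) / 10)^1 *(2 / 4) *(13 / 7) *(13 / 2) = 10457720 *sqrt(3) / 312873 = 57.89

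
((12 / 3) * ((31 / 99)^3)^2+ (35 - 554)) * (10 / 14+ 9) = -33226476031658860 / 6590361045807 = -5041.68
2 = 2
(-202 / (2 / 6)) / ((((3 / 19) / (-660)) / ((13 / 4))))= 8232510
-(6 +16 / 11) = -82 / 11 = -7.45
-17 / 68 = -1 / 4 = -0.25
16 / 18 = 8 / 9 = 0.89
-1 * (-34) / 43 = 34 / 43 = 0.79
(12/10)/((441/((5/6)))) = 1/441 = 0.00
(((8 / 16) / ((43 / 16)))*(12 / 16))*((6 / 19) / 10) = 18 / 4085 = 0.00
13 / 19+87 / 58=83 / 38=2.18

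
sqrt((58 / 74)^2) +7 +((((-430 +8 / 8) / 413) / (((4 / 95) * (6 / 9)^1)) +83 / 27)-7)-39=-238136263 / 3300696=-72.15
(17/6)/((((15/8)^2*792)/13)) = 884/66825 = 0.01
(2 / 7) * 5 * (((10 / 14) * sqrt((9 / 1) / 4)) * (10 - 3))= 75 / 7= 10.71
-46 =-46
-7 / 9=-0.78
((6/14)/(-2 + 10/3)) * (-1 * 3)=-27/28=-0.96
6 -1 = 5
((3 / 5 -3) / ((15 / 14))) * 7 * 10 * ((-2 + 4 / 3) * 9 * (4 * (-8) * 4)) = -120422.40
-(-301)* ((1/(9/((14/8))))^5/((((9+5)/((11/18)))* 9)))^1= 7949711/19591041024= 0.00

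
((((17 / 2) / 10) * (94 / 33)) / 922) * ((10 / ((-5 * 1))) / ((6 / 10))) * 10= -3995 / 45639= -0.09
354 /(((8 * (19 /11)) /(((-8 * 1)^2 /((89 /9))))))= 280368 /1691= 165.80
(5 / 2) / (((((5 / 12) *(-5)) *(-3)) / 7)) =14 / 5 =2.80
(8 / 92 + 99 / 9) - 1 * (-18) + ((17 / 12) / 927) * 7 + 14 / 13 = 100362937 / 3326076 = 30.17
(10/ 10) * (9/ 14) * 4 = 18/ 7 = 2.57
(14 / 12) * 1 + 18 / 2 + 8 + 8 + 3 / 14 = 554 / 21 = 26.38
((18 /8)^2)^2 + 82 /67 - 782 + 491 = -4530653 /17152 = -264.15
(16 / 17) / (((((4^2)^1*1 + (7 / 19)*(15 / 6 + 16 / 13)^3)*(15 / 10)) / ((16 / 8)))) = 21372416 / 598322565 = 0.04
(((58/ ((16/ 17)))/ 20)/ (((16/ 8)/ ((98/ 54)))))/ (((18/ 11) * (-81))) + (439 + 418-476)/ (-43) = -4810928981/ 541676160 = -8.88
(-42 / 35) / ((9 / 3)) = -2 / 5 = -0.40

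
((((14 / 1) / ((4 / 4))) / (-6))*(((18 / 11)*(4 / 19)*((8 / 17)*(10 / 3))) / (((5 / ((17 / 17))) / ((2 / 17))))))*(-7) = 12544 / 60401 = 0.21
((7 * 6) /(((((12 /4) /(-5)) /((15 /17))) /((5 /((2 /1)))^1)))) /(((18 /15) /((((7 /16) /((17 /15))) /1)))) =-459375 /9248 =-49.67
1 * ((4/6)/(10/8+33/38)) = 152/483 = 0.31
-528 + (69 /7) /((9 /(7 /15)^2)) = -356239 /675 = -527.76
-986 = -986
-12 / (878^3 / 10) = -15 / 84604519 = -0.00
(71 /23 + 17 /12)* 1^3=1243 /276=4.50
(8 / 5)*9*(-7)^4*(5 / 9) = 19208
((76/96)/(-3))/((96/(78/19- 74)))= 83/432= 0.19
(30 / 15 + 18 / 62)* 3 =213 / 31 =6.87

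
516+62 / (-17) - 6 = 8608 / 17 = 506.35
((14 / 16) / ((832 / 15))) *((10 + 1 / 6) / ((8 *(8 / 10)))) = 10675 / 425984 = 0.03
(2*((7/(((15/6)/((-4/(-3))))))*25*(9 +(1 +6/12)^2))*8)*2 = 33600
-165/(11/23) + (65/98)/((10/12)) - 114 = -22452/49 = -458.20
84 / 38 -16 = -262 / 19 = -13.79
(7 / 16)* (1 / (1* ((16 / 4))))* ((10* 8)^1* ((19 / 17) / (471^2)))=665 / 15085188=0.00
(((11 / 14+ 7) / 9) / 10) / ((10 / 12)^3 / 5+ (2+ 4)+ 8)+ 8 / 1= 854374 / 106715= 8.01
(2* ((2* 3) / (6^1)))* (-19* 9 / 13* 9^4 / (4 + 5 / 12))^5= -884640802673605562937233861042571264 / 155273059182449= -5697323201664589103746.14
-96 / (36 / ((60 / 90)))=-16 / 9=-1.78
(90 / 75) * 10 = 12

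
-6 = -6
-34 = -34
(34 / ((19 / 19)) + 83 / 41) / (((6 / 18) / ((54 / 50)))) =119637 / 1025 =116.72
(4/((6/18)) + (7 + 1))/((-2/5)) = -50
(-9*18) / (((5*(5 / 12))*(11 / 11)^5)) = -1944 / 25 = -77.76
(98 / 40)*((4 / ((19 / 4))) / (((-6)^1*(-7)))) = 14 / 285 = 0.05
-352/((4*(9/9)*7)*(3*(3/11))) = -968/63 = -15.37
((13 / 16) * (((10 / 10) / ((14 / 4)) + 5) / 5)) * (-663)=-318903 / 560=-569.47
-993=-993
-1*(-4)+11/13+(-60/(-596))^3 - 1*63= -2500765569/43003337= -58.15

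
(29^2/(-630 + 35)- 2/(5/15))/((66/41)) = -16441/3570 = -4.61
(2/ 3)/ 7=2/ 21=0.10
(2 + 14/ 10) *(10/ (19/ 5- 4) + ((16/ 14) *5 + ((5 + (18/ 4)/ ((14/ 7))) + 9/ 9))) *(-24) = 102918/ 35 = 2940.51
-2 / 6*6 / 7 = -2 / 7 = -0.29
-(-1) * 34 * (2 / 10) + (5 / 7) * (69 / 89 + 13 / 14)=349623 / 43610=8.02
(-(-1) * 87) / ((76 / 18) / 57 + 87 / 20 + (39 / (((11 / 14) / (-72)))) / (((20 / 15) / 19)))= -516780 / 302479561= -0.00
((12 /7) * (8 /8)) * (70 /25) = 24 /5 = 4.80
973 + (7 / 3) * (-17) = 933.33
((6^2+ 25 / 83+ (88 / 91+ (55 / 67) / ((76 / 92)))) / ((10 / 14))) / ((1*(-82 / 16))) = -2943099968 / 281581235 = -10.45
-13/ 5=-2.60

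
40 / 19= 2.11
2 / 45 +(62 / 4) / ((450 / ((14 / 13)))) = 53 / 650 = 0.08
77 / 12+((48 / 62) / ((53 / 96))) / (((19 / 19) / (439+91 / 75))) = 307438231 / 492900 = 623.73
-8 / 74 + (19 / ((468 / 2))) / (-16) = -15679 / 138528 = -0.11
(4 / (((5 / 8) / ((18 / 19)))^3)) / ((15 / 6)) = 23887872 / 4286875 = 5.57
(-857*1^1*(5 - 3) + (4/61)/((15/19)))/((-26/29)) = 1911.68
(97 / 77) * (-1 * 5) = -485 / 77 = -6.30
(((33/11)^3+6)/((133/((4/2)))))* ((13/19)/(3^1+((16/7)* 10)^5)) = 2060058/37853611801981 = 0.00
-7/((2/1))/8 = -7/16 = -0.44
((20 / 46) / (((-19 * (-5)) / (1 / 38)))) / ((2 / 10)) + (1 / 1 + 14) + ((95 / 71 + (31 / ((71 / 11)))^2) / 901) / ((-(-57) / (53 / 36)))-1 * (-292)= 11795996461769 / 38423278314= 307.00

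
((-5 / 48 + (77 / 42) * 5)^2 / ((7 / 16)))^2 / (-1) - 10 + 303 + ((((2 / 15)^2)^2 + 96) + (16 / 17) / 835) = -62832127434717719 / 1802878560000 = -34851.00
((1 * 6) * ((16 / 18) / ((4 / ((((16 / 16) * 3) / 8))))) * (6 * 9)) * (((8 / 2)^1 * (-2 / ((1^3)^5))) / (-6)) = 36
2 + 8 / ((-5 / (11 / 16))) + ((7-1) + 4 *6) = 309 / 10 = 30.90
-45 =-45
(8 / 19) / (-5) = -8 / 95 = -0.08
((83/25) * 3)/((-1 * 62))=-249/1550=-0.16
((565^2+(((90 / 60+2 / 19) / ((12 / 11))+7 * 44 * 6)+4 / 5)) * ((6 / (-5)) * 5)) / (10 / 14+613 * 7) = -5124361333 / 11415960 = -448.88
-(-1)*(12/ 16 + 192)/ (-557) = -771/ 2228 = -0.35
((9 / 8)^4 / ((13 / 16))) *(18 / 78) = 19683 / 43264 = 0.45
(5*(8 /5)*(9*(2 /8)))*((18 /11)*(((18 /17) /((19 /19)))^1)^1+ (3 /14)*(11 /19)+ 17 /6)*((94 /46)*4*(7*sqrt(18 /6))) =394727808*sqrt(3) /81719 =8366.34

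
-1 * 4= -4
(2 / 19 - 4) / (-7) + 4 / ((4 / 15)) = 2069 / 133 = 15.56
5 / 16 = 0.31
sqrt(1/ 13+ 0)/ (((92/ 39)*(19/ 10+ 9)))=15*sqrt(13)/ 5014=0.01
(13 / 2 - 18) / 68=-23 / 136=-0.17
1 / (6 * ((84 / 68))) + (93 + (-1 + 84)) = 22193 / 126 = 176.13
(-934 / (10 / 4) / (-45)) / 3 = 1868 / 675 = 2.77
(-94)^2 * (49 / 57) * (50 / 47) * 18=2763600 / 19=145452.63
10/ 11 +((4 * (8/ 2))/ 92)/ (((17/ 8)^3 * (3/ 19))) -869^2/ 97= -7784.14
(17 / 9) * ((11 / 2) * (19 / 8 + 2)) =6545 / 144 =45.45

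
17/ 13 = 1.31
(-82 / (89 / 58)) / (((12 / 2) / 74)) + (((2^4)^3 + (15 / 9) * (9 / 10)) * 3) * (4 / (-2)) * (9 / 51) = -22684109 / 4539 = -4997.60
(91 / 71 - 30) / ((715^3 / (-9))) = 18351 / 25952337125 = 0.00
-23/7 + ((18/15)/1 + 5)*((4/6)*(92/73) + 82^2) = 63911879/1533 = 41690.72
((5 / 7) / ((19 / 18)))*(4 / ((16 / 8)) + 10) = 1080 / 133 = 8.12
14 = 14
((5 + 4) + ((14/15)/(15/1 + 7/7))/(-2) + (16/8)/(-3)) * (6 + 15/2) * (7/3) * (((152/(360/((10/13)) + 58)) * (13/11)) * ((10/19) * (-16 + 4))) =-1632267/2893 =-564.21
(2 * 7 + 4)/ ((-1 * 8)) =-9/ 4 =-2.25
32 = 32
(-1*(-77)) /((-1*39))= -77 /39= -1.97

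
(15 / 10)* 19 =28.50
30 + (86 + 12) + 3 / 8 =128.38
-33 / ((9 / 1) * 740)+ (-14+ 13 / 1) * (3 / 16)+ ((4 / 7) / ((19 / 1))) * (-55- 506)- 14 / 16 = -21187427 / 1181040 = -17.94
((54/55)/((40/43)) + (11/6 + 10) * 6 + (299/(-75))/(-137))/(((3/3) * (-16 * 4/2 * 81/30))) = -0.83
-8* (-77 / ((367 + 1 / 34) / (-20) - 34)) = -418880 / 35599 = -11.77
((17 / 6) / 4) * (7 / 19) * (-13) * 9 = -4641 / 152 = -30.53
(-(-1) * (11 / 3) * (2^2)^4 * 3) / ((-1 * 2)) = -1408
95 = 95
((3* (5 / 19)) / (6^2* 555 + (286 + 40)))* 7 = 105 / 385814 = 0.00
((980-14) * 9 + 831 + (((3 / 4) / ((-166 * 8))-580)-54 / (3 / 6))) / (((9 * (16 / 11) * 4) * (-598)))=-516363551 / 1829707776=-0.28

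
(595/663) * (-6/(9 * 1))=-70/117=-0.60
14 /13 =1.08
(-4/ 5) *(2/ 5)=-8/ 25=-0.32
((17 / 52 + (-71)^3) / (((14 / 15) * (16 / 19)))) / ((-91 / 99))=75017054475 / 151424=495410.60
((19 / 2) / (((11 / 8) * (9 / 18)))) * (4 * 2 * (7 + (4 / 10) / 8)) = 42864 / 55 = 779.35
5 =5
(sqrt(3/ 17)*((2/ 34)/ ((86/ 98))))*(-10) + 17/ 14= 17/ 14-490*sqrt(51)/ 12427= 0.93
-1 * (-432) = 432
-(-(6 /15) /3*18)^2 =-5.76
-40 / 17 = -2.35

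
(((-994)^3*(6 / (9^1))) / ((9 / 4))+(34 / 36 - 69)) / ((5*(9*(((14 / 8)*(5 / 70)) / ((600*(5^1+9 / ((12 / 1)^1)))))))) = -14456629961480 / 81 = -178476913104.69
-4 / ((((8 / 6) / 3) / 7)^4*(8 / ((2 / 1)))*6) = -5250987 / 512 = -10255.83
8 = 8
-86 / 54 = -43 / 27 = -1.59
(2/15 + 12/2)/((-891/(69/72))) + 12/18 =52931/80190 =0.66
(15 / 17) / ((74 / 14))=105 / 629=0.17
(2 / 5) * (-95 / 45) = -38 / 45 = -0.84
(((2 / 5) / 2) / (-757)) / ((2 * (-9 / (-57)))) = -19 / 22710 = -0.00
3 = 3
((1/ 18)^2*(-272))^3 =-314432/ 531441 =-0.59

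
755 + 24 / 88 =8308 / 11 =755.27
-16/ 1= -16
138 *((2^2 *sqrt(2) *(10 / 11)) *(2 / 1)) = 11040 *sqrt(2) / 11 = 1419.36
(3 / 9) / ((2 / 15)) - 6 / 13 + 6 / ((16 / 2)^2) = 887 / 416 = 2.13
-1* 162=-162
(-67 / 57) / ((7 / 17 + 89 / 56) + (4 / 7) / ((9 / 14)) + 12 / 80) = -956760 / 2474389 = -0.39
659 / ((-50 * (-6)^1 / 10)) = 659 / 30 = 21.97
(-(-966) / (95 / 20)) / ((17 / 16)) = 61824 / 323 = 191.41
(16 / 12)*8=32 / 3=10.67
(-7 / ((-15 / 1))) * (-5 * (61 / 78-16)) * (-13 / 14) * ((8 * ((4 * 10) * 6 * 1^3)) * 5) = -949600 / 3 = -316533.33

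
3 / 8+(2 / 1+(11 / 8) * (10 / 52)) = 549 / 208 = 2.64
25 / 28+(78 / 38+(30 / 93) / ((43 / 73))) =2477171 / 709156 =3.49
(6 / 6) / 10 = 1 / 10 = 0.10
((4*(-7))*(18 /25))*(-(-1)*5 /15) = -168 /25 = -6.72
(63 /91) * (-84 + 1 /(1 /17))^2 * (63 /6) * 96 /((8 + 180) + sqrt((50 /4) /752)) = 3838283753472 /230348521 - 271494720 * sqrt(94) /230348521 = 16651.51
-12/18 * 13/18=-13/27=-0.48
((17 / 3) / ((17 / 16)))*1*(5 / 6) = 40 / 9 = 4.44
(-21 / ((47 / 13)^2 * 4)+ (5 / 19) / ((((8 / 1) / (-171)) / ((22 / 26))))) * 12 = -3557187 / 57434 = -61.94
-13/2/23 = -13/46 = -0.28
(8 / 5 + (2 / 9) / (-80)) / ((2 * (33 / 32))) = 230 / 297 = 0.77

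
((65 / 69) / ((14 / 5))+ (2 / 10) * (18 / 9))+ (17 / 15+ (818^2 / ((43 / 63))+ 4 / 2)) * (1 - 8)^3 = -4655845236713 / 13846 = -336259225.53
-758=-758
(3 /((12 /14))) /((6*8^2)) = 7 /768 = 0.01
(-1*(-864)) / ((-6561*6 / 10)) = -160 / 729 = -0.22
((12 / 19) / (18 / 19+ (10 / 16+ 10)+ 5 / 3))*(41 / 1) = 11808 / 6037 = 1.96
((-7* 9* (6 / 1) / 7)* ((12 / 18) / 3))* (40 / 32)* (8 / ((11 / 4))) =-480 / 11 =-43.64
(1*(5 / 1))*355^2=630125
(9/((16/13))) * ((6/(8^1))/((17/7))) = 2457/1088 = 2.26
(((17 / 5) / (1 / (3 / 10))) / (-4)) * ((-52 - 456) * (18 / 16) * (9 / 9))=58293 / 400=145.73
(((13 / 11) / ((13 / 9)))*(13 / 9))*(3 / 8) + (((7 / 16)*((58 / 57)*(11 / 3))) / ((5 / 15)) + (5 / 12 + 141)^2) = 602040797 / 30096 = 20004.01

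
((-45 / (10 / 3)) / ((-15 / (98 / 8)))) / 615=147 / 8200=0.02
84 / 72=7 / 6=1.17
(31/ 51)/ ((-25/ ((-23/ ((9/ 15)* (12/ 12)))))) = 713/ 765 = 0.93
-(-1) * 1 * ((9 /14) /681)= 3 /3178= 0.00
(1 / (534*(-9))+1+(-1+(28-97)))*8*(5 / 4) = -1658075 / 2403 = -690.00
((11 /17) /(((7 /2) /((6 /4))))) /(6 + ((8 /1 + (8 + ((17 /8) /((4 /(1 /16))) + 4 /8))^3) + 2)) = 0.00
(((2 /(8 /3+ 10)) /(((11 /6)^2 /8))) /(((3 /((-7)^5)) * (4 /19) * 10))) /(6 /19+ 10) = -58653 /605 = -96.95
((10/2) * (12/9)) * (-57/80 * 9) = -171/4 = -42.75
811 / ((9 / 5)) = 4055 / 9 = 450.56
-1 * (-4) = 4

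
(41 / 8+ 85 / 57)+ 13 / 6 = 1335 / 152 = 8.78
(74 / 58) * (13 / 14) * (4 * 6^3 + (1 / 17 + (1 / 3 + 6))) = 10675795 / 10353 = 1031.18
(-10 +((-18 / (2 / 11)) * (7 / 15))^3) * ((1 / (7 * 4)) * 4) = -12327641 / 875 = -14088.73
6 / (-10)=-3 / 5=-0.60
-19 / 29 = -0.66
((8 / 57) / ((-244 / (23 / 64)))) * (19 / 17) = -23 / 99552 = -0.00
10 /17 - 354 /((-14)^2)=-2029 /1666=-1.22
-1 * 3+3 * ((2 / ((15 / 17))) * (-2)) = -83 / 5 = -16.60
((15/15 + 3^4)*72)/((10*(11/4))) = 11808/55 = 214.69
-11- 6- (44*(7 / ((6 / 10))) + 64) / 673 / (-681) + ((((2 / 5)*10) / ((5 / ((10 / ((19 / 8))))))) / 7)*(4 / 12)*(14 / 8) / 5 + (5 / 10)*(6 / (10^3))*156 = -107594957453 / 6530960250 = -16.47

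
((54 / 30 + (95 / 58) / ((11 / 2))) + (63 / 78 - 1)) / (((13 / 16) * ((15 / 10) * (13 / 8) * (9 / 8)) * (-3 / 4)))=-323670016 / 283841415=-1.14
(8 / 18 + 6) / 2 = 29 / 9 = 3.22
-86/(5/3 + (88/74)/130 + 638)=-620490/4615261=-0.13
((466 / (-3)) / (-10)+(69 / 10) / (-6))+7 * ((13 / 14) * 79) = 31673 / 60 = 527.88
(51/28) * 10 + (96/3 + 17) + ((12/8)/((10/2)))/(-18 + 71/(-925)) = 7865288/117047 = 67.20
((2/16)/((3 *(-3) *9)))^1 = -1/648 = -0.00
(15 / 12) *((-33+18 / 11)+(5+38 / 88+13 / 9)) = -48485 / 1584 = -30.61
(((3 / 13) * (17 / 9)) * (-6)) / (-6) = 17 / 39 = 0.44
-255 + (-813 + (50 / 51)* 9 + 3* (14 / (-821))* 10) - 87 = -16004325 / 13957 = -1146.69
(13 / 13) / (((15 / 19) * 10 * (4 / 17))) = 323 / 600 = 0.54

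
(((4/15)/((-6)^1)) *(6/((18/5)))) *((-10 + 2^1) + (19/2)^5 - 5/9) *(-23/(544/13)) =391908569/124416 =3149.99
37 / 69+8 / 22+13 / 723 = 55964 / 60973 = 0.92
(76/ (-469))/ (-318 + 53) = 76/ 124285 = 0.00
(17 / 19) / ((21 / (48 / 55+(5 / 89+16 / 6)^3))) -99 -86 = -10985796282766 / 59672101005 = -184.10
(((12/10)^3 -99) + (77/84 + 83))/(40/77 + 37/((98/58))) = -10797787/18124500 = -0.60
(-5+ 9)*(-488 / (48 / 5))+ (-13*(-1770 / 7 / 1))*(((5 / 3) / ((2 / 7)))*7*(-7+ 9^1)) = 804740 / 3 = 268246.67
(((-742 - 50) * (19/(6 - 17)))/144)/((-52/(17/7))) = -323/728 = -0.44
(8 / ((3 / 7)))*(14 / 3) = 784 / 9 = 87.11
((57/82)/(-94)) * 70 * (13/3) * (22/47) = -95095/90569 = -1.05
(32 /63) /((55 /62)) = 1984 /3465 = 0.57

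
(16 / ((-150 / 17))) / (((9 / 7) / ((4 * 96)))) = -121856 / 225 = -541.58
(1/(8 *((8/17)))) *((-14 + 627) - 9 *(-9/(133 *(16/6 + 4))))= 27723991/170240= 162.85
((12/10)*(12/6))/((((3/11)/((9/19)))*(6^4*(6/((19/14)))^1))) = 11/15120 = 0.00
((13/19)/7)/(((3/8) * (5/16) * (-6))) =-832/5985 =-0.14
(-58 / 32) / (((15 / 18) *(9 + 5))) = -87 / 560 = -0.16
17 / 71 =0.24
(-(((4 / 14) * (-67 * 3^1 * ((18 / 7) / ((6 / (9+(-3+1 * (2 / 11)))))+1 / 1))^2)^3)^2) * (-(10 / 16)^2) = 26349266898761346208166322261924097021911259923572877104025 / 5110659444720493652594257729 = 5155746960596473516202154000000.00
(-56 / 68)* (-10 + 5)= 70 / 17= 4.12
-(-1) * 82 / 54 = 41 / 27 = 1.52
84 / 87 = 28 / 29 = 0.97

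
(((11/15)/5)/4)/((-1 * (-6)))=0.01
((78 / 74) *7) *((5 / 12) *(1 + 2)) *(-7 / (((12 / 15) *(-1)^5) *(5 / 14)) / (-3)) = -22295 / 296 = -75.32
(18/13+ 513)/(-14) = -6687/182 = -36.74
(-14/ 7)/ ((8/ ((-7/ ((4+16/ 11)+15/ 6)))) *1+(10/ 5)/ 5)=55/ 239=0.23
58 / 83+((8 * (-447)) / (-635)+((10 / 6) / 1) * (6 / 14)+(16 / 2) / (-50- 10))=6.91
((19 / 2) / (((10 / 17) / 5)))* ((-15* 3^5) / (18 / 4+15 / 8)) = -46170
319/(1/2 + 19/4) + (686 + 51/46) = 722443/966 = 747.87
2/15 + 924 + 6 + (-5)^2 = 14327/15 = 955.13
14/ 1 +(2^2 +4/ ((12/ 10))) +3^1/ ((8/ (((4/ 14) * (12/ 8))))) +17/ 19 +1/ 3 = 22.72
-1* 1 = -1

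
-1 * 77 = -77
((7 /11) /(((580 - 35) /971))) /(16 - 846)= -6797 /4975850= -0.00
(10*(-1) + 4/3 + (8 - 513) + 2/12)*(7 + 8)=-15405/2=-7702.50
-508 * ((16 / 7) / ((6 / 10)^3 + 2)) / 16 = -63500 / 1939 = -32.75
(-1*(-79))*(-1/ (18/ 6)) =-79/ 3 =-26.33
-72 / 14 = -36 / 7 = -5.14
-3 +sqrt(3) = -1.27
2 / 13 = 0.15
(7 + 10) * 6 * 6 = 612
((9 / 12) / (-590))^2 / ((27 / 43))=43 / 16708800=0.00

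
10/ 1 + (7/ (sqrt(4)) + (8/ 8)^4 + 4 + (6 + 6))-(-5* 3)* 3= 151/ 2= 75.50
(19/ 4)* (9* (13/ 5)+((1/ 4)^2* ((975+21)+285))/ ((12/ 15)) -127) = -21413/ 1280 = -16.73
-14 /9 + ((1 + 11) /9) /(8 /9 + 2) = -128 /117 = -1.09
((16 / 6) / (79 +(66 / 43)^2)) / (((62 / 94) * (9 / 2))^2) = 130702112 / 35128164321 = 0.00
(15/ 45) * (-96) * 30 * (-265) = 254400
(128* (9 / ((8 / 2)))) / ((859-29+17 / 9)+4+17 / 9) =0.34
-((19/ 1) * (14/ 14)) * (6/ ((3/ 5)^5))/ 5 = -23750/ 81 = -293.21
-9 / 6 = -3 / 2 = -1.50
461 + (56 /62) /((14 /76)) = 14443 /31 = 465.90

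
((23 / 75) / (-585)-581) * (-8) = 203931184 / 43875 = 4648.00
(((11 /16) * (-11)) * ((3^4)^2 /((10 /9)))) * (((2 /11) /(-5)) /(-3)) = -216513 /400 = -541.28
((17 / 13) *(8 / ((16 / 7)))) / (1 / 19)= 2261 / 26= 86.96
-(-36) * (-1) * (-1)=36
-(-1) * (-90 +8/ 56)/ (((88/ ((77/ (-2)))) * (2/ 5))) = 3145/ 32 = 98.28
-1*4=-4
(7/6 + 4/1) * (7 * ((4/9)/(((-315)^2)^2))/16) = 31/303807105000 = 0.00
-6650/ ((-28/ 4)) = 950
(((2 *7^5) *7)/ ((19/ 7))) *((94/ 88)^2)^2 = 4018627129783/ 35606912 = 112860.87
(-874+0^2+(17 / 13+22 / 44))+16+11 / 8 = -88901 / 104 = -854.82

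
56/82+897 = 36805/41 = 897.68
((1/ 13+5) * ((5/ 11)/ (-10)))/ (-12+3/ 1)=1/ 39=0.03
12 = 12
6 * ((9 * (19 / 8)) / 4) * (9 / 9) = 513 / 16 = 32.06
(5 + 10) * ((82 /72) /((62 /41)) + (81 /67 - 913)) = -681201265 /49848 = -13665.57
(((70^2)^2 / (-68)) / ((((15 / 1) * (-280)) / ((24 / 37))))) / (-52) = -8575 / 8177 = -1.05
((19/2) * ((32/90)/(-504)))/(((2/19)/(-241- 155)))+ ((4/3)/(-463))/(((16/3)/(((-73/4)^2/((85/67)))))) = 25.07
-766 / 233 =-3.29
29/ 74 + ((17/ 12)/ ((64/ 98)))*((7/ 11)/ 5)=521987/ 781440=0.67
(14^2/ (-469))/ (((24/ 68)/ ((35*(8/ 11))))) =-66640/ 2211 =-30.14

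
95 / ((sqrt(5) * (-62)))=-19 * sqrt(5) / 62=-0.69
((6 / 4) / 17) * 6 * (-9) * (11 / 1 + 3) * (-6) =6804 / 17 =400.24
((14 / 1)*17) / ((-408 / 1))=-7 / 12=-0.58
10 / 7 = 1.43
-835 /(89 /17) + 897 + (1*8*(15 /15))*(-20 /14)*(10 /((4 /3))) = 406066 /623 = 651.79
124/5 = 24.80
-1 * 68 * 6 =-408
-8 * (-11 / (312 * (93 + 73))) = 11 / 6474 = 0.00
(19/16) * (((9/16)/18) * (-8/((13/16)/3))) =-57/52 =-1.10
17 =17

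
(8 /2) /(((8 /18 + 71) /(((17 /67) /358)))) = 306 /7711499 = 0.00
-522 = -522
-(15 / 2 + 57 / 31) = -579 / 62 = -9.34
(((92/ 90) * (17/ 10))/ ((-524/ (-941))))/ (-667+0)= -15997/ 3419100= -0.00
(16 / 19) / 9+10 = 1726 / 171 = 10.09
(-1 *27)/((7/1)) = -27/7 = -3.86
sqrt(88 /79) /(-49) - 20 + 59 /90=-1741 /90 - 2 * sqrt(1738) /3871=-19.37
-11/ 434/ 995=-11/ 431830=-0.00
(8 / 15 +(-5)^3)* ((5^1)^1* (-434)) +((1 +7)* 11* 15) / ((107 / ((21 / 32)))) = 346809379 / 1284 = 270100.76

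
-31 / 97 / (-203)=31 / 19691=0.00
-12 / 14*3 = -18 / 7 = -2.57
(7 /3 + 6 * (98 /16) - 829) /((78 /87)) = -274891 /312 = -881.06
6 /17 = 0.35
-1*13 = -13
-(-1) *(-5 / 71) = -0.07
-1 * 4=-4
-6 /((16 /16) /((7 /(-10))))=21 /5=4.20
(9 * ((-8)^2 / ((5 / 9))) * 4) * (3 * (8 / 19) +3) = 1679616 / 95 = 17680.17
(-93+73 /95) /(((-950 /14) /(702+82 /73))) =3148151552 /3294125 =955.69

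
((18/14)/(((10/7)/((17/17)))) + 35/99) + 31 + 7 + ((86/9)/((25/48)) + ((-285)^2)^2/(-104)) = -16328799220583/257400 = -63437448.41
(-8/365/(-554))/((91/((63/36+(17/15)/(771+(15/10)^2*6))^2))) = 27185744161/20384610729619500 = 0.00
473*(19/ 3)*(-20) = -179740/ 3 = -59913.33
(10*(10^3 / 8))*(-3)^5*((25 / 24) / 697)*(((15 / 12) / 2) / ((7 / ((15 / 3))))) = -31640625 / 156128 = -202.66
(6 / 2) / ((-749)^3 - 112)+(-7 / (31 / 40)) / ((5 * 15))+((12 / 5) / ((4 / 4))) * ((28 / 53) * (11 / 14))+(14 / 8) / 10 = 1.05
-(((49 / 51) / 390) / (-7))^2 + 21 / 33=0.64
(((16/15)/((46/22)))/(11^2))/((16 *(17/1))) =0.00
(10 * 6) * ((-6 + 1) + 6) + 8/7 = 428/7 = 61.14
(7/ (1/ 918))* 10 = 64260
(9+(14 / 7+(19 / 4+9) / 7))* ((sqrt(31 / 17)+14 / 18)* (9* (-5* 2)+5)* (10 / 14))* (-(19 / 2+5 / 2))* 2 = 102850 / 7+54450* sqrt(527) / 49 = 40202.66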